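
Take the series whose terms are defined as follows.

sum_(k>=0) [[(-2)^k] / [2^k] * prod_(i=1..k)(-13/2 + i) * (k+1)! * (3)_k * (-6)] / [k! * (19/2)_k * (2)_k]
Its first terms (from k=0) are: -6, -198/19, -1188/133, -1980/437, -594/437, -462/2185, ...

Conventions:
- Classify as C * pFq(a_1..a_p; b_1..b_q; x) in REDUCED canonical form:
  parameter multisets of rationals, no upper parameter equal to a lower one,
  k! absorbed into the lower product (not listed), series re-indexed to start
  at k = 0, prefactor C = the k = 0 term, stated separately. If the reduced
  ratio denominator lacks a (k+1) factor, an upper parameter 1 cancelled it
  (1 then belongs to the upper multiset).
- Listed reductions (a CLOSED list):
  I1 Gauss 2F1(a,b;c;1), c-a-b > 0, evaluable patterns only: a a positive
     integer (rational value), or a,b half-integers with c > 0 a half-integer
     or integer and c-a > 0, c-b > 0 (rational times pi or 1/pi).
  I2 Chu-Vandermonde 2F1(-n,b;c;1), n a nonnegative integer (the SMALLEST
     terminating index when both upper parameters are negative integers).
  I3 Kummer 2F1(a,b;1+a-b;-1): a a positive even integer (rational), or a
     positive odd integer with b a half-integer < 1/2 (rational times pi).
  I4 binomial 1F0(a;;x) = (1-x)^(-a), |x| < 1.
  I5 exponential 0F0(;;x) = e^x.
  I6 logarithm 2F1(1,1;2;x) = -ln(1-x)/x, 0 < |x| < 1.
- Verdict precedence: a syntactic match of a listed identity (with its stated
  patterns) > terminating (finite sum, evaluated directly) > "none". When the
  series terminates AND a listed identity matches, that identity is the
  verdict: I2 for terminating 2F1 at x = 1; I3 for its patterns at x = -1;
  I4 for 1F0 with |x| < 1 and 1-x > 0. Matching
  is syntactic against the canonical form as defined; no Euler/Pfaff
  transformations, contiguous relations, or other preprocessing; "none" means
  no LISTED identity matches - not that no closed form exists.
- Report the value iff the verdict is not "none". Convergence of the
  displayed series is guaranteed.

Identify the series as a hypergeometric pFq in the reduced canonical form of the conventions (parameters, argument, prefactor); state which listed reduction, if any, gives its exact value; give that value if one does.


The series (x = -1) is 2F1: upper {-11/2, 3}, lower {19/2}, prefactor -6. Verdict: this is Kummer (I3) (x = -1; c = 19/2 equals 1+a-b for upper {-11/2, 3}: listed pattern). Value: (-328185/32768) * pi.

Key step: x = (-1) and the factorial ratio (C = -6, x = -1) (k+a-1)!/(a-1)! is a rising factorial (a)_k.
Adjacent-term ratio: r(k) = (-1) * (k-11/2) (k+3) / [(k+19/2) (k+1)] - rational in k, leading ratio (-1); with t_0 = -6, classification follows.


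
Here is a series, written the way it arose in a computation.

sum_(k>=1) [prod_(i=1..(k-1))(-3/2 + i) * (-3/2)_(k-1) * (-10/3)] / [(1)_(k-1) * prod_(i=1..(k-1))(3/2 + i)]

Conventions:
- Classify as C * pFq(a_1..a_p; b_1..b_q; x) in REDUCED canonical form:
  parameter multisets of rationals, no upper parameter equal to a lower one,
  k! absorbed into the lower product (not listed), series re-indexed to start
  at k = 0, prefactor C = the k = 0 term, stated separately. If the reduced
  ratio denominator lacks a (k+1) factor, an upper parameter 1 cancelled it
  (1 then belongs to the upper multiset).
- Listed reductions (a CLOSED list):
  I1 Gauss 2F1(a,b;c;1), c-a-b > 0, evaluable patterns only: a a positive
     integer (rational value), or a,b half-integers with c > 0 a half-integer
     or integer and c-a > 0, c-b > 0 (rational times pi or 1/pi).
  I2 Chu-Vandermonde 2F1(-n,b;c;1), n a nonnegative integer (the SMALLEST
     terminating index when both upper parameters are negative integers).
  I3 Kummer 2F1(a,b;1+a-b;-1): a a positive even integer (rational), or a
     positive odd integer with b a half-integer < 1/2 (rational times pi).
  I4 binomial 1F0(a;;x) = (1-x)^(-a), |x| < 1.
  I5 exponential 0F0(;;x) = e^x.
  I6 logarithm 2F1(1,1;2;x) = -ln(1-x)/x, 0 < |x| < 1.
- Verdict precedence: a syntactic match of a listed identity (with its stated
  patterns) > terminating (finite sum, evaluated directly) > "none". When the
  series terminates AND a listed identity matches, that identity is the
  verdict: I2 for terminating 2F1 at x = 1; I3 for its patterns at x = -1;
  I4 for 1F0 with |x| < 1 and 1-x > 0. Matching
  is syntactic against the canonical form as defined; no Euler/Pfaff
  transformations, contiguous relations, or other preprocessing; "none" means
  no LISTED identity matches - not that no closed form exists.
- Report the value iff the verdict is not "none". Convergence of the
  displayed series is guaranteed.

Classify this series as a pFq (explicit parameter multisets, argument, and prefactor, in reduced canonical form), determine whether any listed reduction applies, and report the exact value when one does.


Classification (C = -10/3): 2F1 with upper {-3/2, -1/2}, lower {5/2}, argument x = 1. Verdict: the half-integer Gauss pattern (I1) matches (x = 1; upper {-3/2, -1/2} half-integers, c = 5/2 in the evaluable pattern). Its exact value is (-175/128) * pi.

Key step: x = 1 and the running product (C = -10/3) telescopes to a rising factorial.
Adjacent-term ratio: r(k) = 1 * (k-3/2) (k-1/2) / [(k+5/2) (k+1)] - rational; roots negated = parameters, x = 1, C = -10/3.


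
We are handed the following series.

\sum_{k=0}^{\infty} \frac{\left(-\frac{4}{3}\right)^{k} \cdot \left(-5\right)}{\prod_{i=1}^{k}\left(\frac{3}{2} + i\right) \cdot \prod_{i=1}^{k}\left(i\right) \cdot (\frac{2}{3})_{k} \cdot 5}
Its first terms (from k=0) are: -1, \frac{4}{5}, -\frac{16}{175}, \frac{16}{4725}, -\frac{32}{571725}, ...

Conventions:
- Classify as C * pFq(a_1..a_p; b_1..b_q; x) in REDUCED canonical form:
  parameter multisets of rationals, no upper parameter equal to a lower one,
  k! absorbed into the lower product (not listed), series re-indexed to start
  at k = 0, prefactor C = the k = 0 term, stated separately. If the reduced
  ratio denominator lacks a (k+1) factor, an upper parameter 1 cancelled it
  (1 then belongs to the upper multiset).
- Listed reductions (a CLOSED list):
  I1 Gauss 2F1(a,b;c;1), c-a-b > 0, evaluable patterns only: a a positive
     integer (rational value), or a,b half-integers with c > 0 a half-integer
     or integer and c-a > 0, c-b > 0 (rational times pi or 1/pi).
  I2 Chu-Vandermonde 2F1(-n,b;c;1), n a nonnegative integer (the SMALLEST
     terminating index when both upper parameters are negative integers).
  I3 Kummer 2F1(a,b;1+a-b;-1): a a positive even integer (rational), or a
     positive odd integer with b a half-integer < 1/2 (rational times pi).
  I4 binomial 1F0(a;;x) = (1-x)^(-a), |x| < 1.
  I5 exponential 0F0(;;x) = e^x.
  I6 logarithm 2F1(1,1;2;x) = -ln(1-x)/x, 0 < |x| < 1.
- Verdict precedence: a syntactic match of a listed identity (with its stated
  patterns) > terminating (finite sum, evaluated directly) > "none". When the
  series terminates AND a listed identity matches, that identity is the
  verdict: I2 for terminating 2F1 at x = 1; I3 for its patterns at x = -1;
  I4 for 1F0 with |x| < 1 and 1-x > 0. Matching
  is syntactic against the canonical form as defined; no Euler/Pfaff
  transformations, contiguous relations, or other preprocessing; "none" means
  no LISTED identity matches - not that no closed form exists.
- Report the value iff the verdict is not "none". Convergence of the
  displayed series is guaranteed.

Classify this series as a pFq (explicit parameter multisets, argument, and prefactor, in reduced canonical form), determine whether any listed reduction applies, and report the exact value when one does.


With C = -1: the canonical form is 0F2(-; \frac{2}{3}, \frac{5}{2}; -\frac{4}{3}). Verdict: no listed reduction: x = -\frac{4}{3} and upper {-} fail every I1-I6 pattern.

Structural cue: t_0 = -1 here, and the product of the first k integers (C = -1) is k!.
Adjacent-term ratio: r(k) = -\frac{4}{3} * 1 / [(k+\frac{2}{3}) (k+\frac{5}{2}) (k+1)] - rational in k. x = -\frac{4}{3}; t_0 = -1; negate the roots.


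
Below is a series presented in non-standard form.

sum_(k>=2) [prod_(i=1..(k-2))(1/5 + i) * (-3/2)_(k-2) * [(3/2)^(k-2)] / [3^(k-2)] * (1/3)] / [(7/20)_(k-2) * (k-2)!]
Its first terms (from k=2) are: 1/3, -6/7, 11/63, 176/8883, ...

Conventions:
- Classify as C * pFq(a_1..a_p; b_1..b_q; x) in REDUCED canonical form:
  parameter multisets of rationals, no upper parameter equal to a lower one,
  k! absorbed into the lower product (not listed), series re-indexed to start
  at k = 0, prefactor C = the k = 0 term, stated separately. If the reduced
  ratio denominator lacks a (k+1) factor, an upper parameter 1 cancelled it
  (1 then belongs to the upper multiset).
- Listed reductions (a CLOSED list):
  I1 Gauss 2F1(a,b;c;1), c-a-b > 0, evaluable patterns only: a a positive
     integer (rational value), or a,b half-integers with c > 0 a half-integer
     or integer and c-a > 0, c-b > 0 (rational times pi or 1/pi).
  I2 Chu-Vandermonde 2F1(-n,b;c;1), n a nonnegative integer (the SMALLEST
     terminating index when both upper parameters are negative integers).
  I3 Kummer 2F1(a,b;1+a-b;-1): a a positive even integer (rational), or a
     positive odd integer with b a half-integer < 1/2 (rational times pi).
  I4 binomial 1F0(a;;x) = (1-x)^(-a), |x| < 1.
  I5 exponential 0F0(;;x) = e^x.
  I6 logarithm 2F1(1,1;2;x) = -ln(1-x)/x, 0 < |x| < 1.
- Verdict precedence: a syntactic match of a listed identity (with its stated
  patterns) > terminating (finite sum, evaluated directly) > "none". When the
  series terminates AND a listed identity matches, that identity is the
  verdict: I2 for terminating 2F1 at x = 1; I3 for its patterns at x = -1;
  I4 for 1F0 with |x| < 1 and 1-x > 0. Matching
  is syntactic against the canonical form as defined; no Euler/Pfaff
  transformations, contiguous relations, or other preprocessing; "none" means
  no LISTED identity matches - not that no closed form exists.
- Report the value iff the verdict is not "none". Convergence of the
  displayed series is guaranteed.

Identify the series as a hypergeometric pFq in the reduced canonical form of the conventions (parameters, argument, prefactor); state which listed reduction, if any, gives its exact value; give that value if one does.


Key observation: from the first term 1/3: the running product (C = 1/3, x = 1/2) telescopes to a rising factorial.
Term ratio: r(k) = (1/2) * (k-3/2) (k+6/5) / [(k+7/20) (k+1)] ; factor over Q: parameters, x = (1/2), and C = 1/3.

At argument 1/2: a 2F1 with upper {-3/2, 6/5}, lower {7/20}, scaled by C = 1/3. Verdict: none. A 2F1 with upper {-3/2, 6/5} fits none of I1-I6 at x = 1/2; the sum runs forever.


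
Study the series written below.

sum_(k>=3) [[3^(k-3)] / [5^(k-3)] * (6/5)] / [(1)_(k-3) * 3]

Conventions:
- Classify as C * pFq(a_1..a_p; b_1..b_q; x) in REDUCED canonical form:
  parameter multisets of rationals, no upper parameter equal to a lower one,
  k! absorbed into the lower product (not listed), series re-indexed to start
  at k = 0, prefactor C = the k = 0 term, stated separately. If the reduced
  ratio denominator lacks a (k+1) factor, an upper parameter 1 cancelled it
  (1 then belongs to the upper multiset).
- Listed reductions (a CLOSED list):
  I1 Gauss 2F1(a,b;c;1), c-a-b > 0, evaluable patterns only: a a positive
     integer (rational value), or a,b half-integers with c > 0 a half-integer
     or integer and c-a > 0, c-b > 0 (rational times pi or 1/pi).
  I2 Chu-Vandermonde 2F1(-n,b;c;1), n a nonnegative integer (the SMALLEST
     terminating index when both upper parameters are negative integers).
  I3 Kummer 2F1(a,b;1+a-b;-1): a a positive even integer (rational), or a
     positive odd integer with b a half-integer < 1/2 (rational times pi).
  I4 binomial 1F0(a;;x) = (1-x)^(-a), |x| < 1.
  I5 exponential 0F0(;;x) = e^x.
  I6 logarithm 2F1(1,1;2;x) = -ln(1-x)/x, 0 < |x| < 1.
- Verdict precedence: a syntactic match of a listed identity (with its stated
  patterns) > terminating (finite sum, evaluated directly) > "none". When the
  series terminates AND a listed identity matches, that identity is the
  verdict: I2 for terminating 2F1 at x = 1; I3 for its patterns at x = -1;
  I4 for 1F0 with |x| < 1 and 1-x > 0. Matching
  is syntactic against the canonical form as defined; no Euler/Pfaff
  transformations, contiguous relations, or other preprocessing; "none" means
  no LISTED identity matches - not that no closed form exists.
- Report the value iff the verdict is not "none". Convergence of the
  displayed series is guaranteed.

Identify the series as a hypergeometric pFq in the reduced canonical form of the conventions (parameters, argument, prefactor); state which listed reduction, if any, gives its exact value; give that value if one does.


With C = 2/5: the canonical form is 0F0(-; -; 3/5). Verdict: this is the exponential series (I5) (the 0F0 exponential series at x = 3/5). Hence: (2/5) * e^(3/5).

Key step: t_0 = 2/5 here, and (1)_k (C = 2/5) is k! itself.
Ratio: r(k) = (3/5) * 1 / [(k+1)] - rational in k, leading ratio (3/5); with t_0 = 2/5, classification follows.


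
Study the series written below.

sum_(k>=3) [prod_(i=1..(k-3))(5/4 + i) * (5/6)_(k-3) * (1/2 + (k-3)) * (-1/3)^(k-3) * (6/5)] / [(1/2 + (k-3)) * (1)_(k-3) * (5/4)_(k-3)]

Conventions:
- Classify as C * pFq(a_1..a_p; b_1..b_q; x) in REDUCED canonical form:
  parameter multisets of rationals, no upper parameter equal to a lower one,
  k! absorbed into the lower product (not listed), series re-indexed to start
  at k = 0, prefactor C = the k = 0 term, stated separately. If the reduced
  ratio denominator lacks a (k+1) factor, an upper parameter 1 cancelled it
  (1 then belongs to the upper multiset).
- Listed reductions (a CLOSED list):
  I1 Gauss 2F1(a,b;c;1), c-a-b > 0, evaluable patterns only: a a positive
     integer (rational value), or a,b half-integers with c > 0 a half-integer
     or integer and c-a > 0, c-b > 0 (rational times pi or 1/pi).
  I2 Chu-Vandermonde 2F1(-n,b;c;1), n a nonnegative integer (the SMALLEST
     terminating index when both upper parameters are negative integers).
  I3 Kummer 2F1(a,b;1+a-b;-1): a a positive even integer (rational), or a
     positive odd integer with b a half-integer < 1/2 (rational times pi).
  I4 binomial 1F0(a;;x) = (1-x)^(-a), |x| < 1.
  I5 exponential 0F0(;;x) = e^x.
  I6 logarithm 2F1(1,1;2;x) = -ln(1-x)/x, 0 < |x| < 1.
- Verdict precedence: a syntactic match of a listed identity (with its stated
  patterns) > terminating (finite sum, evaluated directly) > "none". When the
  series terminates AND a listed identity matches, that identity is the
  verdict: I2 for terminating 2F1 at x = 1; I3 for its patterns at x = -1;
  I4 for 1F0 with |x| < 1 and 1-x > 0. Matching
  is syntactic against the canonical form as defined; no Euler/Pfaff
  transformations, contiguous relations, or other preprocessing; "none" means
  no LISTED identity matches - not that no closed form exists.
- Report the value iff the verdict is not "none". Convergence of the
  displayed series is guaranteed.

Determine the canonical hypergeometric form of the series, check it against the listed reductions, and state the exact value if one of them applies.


This is 6/5 * 2F1(5/6, 9/4; 5/4; -1/3) in reduced canonical form. Verdict: none (x = -1/3): each listed identity misses the multisets {5/6, 9/4} ; {5/4}.

The tell: with t_0 = 6/5, the running product (prefactor 6/5) telescopes to a rising factorial.
Ratio: r(k) = (-1/3) * (k+5/6) (k+9/4) / [(k+5/4) (k+1)] - rational; roots negated = parameters, x = (-1/3), C = 6/5.


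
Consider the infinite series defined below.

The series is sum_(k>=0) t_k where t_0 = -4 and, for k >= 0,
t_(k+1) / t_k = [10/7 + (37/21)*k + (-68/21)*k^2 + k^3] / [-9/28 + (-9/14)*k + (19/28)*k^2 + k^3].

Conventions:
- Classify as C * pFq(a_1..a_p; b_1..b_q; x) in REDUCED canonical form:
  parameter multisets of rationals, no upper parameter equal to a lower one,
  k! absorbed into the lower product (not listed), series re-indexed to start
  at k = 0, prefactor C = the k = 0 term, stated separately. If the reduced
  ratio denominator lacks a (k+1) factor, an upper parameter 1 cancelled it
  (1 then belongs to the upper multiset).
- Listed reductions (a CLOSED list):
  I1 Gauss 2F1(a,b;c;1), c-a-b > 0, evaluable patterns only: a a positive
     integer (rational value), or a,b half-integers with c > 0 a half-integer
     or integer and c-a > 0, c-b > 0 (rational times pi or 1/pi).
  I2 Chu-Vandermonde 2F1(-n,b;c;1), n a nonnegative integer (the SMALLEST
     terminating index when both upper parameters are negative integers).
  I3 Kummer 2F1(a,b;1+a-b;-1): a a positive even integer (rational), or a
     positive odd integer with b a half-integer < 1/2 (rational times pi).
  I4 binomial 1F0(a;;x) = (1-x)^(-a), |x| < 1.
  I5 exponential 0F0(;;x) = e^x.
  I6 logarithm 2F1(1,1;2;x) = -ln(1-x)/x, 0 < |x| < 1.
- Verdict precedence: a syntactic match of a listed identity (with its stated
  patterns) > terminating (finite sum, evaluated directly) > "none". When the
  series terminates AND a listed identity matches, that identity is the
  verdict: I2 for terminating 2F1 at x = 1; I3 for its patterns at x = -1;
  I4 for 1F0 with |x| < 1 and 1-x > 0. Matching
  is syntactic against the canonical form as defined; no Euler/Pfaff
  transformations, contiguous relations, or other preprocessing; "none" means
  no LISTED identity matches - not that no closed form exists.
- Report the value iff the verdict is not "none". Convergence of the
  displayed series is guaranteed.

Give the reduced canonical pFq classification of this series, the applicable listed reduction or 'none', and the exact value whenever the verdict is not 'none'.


Prefactor -4, argument 1: 2F1 with upper {-2, -5/3} over lower {-3/4}. Verdict at x = 1: the Chu-Vandermonde identity I2 matches (terminating 2F1 at x = 1 with n = 2, b = -5/3, c = -3/4). Sum: 1012/27.

Key observation: from the first term -4: roots of the ratio polynomials (C = -4, x = 1) are the negated parameters.
Adjacent-term ratio: r(k) = 1 * (k-2) (k-5/3) / [(k-3/4) (k+1)] - rational; roots negated = parameters, x = 1, C = -4.


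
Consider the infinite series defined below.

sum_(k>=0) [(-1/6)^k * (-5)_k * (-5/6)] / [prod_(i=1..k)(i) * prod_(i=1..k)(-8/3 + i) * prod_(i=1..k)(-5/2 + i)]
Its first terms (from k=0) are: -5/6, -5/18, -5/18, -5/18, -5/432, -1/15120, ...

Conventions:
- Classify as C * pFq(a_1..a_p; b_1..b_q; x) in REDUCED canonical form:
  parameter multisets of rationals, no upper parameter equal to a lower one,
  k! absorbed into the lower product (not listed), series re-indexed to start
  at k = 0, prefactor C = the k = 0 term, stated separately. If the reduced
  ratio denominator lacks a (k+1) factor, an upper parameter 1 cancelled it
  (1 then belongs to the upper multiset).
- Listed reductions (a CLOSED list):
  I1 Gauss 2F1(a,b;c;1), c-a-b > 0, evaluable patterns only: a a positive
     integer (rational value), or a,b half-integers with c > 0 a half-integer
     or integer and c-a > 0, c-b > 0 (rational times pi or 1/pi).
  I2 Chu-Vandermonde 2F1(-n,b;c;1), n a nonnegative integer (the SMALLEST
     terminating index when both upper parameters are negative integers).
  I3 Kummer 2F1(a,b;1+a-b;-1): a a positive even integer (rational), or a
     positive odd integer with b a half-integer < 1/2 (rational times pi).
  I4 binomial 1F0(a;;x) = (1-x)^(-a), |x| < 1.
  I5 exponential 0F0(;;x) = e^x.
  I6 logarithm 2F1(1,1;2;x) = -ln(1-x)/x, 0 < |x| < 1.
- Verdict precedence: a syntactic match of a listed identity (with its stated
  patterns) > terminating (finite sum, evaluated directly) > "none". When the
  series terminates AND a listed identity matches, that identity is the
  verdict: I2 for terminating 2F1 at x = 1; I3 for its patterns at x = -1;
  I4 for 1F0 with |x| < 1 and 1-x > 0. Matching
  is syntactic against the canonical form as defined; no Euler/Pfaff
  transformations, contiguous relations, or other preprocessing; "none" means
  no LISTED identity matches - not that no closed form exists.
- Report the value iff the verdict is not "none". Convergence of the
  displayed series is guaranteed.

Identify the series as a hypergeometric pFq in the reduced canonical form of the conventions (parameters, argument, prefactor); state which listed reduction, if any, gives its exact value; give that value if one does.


This is -5/6 * 1F2(-5; -5/3, -3/2; -1/6) in reduced canonical form. Verdict: terminating. (-5)_k vanishes past k = 5, leaving a 6-term sum, computed directly. Hence: -1586/945.

Key observation: from the first term -5/6: the lower running product (C = -5/6) is a rising factorial.
Adjacent-term ratio: r(k) = (-1/6) * (k-5) / [(k-5/3) (k-3/2) (k+1)] - rational in k, leading ratio (-1/6); with t_0 = -5/6, classification follows.


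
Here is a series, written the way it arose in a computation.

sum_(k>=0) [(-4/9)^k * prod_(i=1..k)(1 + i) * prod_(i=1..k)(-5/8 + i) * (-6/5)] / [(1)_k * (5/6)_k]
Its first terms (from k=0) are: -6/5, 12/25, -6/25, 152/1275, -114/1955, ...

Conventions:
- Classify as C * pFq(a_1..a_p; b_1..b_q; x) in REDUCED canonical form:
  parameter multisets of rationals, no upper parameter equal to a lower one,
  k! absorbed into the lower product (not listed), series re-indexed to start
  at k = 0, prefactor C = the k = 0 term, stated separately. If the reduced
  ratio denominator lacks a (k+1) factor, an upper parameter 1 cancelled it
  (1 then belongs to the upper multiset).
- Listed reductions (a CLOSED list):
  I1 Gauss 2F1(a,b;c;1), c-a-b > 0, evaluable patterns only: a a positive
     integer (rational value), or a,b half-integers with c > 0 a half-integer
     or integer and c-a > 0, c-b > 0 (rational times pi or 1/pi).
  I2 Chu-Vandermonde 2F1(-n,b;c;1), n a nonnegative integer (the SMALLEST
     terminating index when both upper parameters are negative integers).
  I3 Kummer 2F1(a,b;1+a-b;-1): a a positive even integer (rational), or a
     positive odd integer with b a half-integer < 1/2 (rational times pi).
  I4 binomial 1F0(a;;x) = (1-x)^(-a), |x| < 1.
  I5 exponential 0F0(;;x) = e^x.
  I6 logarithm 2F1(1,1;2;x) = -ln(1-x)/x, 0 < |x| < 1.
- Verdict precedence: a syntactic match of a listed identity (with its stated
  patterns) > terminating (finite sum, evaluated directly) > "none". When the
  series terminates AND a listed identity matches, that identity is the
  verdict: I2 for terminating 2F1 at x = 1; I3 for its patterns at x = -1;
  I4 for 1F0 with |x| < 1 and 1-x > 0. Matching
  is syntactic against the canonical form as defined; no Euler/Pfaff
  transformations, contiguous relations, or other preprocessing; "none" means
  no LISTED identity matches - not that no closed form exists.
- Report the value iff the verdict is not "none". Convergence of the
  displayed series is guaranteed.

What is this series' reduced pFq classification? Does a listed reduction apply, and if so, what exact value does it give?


Canonical form: C = -6/5 times 2F1 with upper {3/8, 2}, lower {5/6}, x = -4/9. Verdict: no listed reduction: x = -4/9 and upper {3/8, 2} fail every I1-I6 pattern.

The tell: t_0 = -6/5 here, and the running product (C = -6/5, x = -4/9) telescopes to a rising factorial.
Term ratio: r(k) = (-4/9) * (k+3/8) (k+2) / [(k+5/6) (k+1)] - rational in k, leading ratio (-4/9); with t_0 = -6/5, classification follows.


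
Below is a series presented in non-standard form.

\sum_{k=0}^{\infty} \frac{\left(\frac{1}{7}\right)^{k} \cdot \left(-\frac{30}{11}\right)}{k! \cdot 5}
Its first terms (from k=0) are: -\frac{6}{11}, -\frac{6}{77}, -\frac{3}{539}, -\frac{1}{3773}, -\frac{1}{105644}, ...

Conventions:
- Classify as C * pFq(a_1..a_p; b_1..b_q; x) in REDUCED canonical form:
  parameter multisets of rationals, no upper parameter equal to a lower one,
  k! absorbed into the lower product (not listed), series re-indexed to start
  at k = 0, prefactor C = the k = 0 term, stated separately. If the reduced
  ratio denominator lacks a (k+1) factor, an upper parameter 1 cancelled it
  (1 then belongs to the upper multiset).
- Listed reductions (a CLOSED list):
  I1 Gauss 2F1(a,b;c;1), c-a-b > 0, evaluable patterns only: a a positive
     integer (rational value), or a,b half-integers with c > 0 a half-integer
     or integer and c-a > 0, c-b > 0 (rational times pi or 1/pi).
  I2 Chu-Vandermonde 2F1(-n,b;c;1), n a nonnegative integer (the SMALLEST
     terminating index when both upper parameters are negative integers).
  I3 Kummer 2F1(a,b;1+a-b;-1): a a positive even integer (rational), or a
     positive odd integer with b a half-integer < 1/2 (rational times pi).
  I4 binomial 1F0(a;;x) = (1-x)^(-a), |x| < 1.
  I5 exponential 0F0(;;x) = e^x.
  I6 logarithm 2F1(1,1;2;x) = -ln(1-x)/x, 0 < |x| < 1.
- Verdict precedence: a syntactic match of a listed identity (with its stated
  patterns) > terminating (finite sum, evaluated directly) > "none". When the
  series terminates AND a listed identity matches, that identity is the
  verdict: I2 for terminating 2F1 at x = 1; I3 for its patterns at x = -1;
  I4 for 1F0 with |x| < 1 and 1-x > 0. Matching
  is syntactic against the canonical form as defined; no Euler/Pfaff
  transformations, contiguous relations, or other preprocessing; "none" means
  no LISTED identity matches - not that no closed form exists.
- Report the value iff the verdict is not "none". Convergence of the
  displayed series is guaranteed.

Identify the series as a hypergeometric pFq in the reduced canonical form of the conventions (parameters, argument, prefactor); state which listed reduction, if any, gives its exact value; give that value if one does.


With C = -\frac{6}{11}: the canonical form is 0F0(-; -; \frac{1}{7}). Verdict (x = \frac{1}{7}): the I5 exponential reduction applies (the 0F0 exponential series at x = \frac{1}{7}). Value: \left(-\frac{6}{11}\right) \cdot e^{\frac{1}{7}}.

Key step: x = \frac{1}{7} and the constant factors (C = -6/11) combine into one prefactor.
Adjacent-term ratio: r(k) = \frac{1}{7} * 1 / [(k+1)] ; factor over Q: parameters, x = \frac{1}{7}, and C = -\frac{6}{11}.


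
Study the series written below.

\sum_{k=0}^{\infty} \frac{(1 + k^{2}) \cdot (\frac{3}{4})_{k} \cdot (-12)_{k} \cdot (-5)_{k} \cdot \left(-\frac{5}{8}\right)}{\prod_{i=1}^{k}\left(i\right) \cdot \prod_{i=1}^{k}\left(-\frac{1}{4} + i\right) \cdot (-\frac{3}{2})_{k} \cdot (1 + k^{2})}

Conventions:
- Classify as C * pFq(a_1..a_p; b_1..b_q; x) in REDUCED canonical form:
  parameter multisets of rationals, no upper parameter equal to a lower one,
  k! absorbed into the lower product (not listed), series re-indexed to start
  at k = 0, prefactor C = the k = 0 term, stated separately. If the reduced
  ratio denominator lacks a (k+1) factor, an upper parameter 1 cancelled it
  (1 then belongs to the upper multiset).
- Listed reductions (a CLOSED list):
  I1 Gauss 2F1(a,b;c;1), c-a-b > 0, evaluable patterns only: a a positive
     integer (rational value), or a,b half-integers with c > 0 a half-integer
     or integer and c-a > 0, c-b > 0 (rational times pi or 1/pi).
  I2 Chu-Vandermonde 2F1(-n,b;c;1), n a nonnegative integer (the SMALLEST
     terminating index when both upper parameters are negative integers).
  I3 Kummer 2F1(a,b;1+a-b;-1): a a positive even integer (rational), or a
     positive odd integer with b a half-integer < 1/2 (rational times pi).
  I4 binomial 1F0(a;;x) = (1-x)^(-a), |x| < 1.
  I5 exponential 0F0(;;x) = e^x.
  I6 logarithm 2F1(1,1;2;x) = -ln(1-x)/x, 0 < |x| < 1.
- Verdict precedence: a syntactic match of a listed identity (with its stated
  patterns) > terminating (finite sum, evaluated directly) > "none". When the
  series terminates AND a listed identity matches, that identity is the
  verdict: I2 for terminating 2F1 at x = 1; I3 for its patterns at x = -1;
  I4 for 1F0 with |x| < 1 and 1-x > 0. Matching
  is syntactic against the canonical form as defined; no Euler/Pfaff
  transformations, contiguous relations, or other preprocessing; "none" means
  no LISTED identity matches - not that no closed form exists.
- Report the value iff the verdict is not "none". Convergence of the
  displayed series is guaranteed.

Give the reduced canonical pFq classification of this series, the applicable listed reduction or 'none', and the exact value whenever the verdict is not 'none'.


x = 1 here; the reduced form reads 2F1, upper {-12, -5}, lower {-\frac{3}{2}}, C = -\frac{5}{8}. Verdict at x = 1: the Chu-Vandermonde identity I2 matches (terminating 2F1 at x = 1 with n = 5, b = -12, c = -\frac{3}{2}). Hence: -\frac{1050525}{8}.

First insight: with t_0 = -\frac{5}{8}, the lower running product (C = -5/8) is a rising factorial.
Ratio: r(k) = 1 * (k-12) (k-5) / [(k-\frac{3}{2}) (k+1)] - rational; roots negated = parameters, x = 1, C = -\frac{5}{8}.


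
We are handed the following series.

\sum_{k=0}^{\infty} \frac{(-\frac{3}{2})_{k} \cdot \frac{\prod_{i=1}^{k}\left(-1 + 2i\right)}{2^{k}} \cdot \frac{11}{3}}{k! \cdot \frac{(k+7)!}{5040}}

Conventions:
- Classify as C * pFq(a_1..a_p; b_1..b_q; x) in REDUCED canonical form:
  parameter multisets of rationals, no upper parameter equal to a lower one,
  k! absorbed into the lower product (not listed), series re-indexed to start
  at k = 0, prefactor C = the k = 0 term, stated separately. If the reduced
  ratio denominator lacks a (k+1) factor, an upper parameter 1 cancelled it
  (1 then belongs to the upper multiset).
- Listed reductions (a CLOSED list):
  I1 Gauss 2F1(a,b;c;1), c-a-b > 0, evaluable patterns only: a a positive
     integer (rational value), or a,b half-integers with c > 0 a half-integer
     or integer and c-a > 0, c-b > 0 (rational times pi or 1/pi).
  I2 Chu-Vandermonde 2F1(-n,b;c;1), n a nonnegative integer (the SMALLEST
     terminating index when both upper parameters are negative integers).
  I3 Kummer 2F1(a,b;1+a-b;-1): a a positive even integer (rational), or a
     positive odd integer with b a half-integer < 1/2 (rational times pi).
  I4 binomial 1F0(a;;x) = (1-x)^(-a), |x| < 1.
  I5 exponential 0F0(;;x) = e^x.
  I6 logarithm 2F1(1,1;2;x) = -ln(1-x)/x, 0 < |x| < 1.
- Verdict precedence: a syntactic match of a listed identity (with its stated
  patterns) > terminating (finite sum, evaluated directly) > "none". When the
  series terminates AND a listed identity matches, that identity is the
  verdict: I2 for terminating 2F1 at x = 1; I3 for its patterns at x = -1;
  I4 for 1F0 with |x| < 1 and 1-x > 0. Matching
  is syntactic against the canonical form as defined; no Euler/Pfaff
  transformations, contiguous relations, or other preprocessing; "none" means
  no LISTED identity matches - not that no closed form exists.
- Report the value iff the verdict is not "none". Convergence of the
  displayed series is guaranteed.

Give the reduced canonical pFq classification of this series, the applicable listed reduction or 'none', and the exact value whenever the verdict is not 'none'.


With C = \frac{11}{3}: the canonical form is 2F1(-\frac{3}{2}, \frac{1}{2}; 8; 1). Verdict (x = 1): Gauss's theorem I1 (half-integer case) applies (x = 1; upper {-\frac{3}{2}, \frac{1}{2}} half-integers, c = 8 in the evaluable pattern). Exact value: \frac{134217728}{12799215} / \pi.

Key step: from the first term \frac{11}{3}: the denominator's factorial ratio (prefactor 11/3) is a lower Pochhammer.
Step ratio: r(k) = 1 * (k-\frac{3}{2}) (k+\frac{1}{2}) / [(k+8) (k+1)] ; factor over Q: parameters, x = 1, and C = \frac{11}{3}.


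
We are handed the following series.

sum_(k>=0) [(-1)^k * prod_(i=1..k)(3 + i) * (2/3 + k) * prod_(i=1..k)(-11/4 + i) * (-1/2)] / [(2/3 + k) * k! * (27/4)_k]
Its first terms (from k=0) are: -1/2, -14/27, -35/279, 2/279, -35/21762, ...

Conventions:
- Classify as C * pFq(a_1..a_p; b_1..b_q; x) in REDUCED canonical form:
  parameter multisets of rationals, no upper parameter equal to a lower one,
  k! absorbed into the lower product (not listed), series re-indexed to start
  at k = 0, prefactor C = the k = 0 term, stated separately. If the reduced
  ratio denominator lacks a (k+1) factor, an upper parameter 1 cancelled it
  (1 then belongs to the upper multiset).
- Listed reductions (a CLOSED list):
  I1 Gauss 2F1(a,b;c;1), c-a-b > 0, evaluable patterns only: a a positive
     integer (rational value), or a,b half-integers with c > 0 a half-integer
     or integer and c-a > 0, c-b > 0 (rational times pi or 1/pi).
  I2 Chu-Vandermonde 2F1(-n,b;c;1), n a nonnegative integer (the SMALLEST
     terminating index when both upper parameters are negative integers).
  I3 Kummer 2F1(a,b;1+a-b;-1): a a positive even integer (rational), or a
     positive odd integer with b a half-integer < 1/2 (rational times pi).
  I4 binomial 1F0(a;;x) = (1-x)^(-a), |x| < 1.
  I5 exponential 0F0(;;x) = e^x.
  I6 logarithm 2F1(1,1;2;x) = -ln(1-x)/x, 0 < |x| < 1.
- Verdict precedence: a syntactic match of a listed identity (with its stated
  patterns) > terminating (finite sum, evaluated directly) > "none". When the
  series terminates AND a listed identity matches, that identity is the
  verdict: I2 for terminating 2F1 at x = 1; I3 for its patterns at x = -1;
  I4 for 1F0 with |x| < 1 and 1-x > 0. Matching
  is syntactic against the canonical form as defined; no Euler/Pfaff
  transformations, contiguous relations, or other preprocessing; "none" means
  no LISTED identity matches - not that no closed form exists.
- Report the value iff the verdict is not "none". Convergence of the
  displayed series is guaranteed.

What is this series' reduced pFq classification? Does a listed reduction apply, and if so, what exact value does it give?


Canonical form: C = -1/2 times 2F1 with upper {-7/4, 4}, lower {27/4}, x = -1. Verdict: this is Kummer's theorem (I3) (x = -1; c = 27/4 equals 1+a-b for upper {-7/4, 4}: listed pattern). Value: -437/384.

The tell: x = (-1) and the running product (C = -1/2, x = -1) telescopes to a rising factorial.
Term ratio: r(k) = (-1) * (k-7/4) (k+4) / [(k+27/4) (k+1)] - rational in k, leading ratio (-1); with t_0 = -1/2, classification follows.


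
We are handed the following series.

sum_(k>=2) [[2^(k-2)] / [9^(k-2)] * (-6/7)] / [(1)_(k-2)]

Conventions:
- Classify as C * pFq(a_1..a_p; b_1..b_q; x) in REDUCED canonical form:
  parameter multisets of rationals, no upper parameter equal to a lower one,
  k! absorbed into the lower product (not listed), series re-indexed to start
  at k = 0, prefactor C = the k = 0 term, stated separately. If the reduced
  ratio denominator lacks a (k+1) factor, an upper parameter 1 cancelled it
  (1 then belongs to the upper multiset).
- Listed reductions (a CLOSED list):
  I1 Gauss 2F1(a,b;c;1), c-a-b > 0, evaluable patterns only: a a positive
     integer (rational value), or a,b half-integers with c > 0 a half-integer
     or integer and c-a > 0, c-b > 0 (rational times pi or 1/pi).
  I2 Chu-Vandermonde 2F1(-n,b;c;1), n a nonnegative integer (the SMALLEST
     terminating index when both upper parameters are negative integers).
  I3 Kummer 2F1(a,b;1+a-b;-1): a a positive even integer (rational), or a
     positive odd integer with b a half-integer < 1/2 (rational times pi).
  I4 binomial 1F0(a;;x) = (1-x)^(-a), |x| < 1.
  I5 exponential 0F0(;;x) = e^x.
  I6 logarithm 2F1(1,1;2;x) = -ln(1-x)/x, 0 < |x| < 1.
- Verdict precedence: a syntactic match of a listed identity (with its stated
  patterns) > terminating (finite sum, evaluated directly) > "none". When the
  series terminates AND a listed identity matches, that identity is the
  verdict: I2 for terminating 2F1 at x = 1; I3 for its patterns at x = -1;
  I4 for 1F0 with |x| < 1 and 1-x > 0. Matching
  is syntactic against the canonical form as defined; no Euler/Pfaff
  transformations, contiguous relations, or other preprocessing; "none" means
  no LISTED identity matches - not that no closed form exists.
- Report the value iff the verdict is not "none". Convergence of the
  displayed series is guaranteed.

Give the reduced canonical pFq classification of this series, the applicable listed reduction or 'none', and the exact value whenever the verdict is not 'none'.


The tell: x = (2/9) and (1)_k (prefactor -6/7) is k! itself.
Step ratio: r(k) = (2/9) * 1 / [(k+1)] - rational in k. x = (2/9); t_0 = -6/7; negate the roots.

With C = -6/7: the canonical form is 0F0(-; -; 2/9). Verdict: the exponential series (I5) matches (the 0F0 exponential series at x = 2/9). Sum: (-6/7) * e^(2/9).


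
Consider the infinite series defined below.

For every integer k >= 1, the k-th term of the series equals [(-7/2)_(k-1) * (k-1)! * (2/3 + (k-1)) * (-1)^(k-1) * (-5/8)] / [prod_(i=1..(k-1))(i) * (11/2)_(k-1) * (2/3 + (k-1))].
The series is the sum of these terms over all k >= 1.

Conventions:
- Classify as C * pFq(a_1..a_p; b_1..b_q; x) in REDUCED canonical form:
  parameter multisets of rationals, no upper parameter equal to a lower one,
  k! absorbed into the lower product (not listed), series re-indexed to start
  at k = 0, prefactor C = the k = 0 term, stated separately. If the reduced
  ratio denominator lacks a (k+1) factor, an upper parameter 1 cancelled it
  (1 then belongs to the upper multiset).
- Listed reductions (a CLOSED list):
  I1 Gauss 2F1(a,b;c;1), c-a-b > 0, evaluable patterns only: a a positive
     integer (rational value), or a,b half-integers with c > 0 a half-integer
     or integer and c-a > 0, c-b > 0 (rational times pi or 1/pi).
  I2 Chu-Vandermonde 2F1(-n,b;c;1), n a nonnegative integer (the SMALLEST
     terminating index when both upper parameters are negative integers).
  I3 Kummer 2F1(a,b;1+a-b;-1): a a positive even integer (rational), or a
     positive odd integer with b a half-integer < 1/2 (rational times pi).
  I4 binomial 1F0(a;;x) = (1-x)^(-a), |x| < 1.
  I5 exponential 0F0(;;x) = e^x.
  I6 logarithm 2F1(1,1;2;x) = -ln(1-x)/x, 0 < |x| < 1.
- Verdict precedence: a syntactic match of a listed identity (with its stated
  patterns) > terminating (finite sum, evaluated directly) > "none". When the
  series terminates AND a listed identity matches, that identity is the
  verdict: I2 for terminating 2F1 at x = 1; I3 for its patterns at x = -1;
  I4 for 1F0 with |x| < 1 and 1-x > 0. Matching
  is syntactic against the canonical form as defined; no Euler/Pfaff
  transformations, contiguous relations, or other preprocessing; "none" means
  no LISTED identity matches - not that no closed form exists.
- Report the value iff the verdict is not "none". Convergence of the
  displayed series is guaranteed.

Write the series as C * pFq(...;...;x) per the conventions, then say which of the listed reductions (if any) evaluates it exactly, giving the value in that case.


With C = -5/8: the canonical form is 2F1(-7/2, 1; 11/2; -1). Verdict at x = -1: the Kummer evaluation I3 matches (x = -1; c = 11/2 equals 1+a-b for upper {-7/2, 1}: listed pattern). Hence: (-1575/4096) * pi.

The tell: from the first term -5/8: the factorial ratio (C = -5/8) (k+a-1)!/(a-1)! is a rising factorial (a)_k.
Adjacent-term ratio: r(k) = (-1) * (k-7/2) (k+1) / [(k+11/2) (k+1)] - rational in k. x = (-1); t_0 = -5/8; negate the roots.


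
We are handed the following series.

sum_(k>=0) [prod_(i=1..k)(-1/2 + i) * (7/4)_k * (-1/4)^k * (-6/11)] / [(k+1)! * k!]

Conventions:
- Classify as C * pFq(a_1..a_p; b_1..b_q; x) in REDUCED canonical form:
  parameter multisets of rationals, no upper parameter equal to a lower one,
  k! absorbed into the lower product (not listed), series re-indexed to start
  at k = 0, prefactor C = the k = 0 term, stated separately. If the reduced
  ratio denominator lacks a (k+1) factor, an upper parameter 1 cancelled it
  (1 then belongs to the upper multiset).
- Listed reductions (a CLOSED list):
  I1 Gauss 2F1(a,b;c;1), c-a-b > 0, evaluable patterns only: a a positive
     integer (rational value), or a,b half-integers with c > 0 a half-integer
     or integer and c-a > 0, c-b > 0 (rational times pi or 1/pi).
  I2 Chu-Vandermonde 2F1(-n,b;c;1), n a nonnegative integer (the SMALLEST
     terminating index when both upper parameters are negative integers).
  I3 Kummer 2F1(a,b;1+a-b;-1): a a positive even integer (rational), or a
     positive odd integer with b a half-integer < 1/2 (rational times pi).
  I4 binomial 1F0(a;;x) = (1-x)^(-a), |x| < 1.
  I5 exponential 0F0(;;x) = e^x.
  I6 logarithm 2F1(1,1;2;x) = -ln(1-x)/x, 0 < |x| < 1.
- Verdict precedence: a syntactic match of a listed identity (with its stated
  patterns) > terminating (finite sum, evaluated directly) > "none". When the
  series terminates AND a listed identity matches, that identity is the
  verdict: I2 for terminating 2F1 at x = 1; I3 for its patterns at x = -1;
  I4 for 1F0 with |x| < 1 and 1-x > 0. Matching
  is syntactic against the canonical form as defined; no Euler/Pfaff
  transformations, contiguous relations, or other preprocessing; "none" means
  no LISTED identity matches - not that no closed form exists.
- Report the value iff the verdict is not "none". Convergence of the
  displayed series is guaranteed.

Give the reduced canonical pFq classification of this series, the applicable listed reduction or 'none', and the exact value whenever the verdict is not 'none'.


The series (x = -1/4) is 2F1: upper {1/2, 7/4}, lower {2}, prefactor -6/11. Verdict: none here - no I1-I6 shape fits x = -1/4 with lower {2}.

First insight: from the first term -6/11: the running product (C = -6/11, x = -1/4) telescopes to a rising factorial.
Ratio: r(k) = (-1/4) * (k+1/2) (k+7/4) / [(k+2) (k+1)] - rational in k, leading ratio (-1/4); with t_0 = -6/11, classification follows.
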